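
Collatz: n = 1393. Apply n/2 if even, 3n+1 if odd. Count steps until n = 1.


1393 → 4180 → 2090 → 1045 → 3136 → 1568 → 784 → 392 → 196 → 98 → 49 → 148 → 74 → 37 → 112 → 56 → 28 → 14 → 7 → 22 → 11 → 34 → 17 → 52 → 26 → 13 → 40 → 20 → 10 → 5 → 16 → 8 → 4 → 2 → 1
Total steps = 34

34 steps


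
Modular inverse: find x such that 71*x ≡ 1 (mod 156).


Use the extended Euclidean algorithm on (156, 71); each row r = 156*s + 71*t:
r=156, s=1, t=0
r=71, s=0, t=1
q=2: r=14, s=1, t=-2   [156*(1) + 71*(-2) = 14]
q=5: r=1, s=-5, t=11   [156*(-5) + 71*(11) = 1]
q=14: r=0, s=71, t=-156   [156*(71) + 71*(-156) = 0]
GCD = 1 with t = 11, so 71*(11) ≡ 1 (mod 156)
Inverse = 11 mod 156 = 11
Check: 71 * 11 = 781 ≡ 1 (mod 156)

71^(-1) ≡ 11 (mod 156)


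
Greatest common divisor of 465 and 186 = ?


465 = 2 * 186 + 93
186 = 2 * 93 + 0
GCD = 93


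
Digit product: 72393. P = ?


7 × 2 × 3 × 9 × 3 = 1134


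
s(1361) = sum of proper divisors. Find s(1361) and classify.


Proper divisors: 1
Sum = 1 = 1
1 < 1361 → deficient

s(1361) = 1 (deficient)


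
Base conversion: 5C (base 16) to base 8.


5C (base 16) = 92 (decimal)
92 (decimal) = 134 (base 8)


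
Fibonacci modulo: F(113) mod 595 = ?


F(k) mod 595 for k=1..113:
1, 1, 2, 3, 5, 8, 13, 21, 34, 55, 89, 144, 233, 377, 15, 392, 407, 204, 16, 220, 236, 456, 97, 553, 55, 13, 68, 81, 149, 230, 379, 14, 393, 407, 205, 17, 222, 239, 461, 105, 566, 76, 47, 123, 170, 293, 463, 161, 29, 190, 219, 409, 33, 442, 475, 322, 202, 524, 131, 60, 191, 251, 442, 98, 540, 43, 583, 31, 19, 50, 69, 119, 188, 307, 495, 207, 107, 314, 421, 140, 561, 106, 72, 178, 250, 428, 83, 511, 594, 510, 509, 424, 338, 167, 505, 77, 582, 64, 51, 115, 166, 281, 447, 133, 580, 118, 103, 221, 324, 545, 274, 224, 498
F(113) mod 595 = 498


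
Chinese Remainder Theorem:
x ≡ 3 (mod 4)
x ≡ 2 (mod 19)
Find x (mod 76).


M = 4*19 = 76
M1 = M/4 = 19, M2 = M/19 = 4
M1^(-1) mod 4 = 3, M2^(-1) mod 19 = 5
x = 3*19*3 + 2*4*5 = 211
211 mod 76 = 59
Check: 59 mod 4 = 3 ✓, 59 mod 19 = 2 ✓

x ≡ 59 (mod 76)


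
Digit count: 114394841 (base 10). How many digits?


114394841 has 9 digits in base 10
floor(log10(114394841)) + 1 = floor(8.0584) + 1 = 9

9 digits (base 10)


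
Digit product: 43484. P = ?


4 × 3 × 4 × 8 × 4 = 1536


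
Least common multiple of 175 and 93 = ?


GCD(175, 93) = 1
LCM = 175*93/1 = 16275/1 = 16275

LCM = 16275


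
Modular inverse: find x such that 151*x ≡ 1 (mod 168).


Use the extended Euclidean algorithm on (168, 151); each row r = 168*s + 151*t:
r=168, s=1, t=0
r=151, s=0, t=1
q=1: r=17, s=1, t=-1   [168*(1) + 151*(-1) = 17]
q=8: r=15, s=-8, t=9   [168*(-8) + 151*(9) = 15]
q=1: r=2, s=9, t=-10   [168*(9) + 151*(-10) = 2]
q=7: r=1, s=-71, t=79   [168*(-71) + 151*(79) = 1]
q=2: r=0, s=151, t=-168   [168*(151) + 151*(-168) = 0]
GCD = 1 with t = 79, so 151*(79) ≡ 1 (mod 168)
Inverse = 79 mod 168 = 79
Check: 151 * 79 = 11929 ≡ 1 (mod 168)

151^(-1) ≡ 79 (mod 168)


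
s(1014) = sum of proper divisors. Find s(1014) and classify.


Proper divisors: 1, 2, 3, 6, 13, 26, 39, 78, 169, 338, 507
Sum = 1 + 2 + 3 + 6 + 13 + 26 + 39 + 78 + 169 + 338 + 507 = 1182
1182 > 1014 → abundant

s(1014) = 1182 (abundant)


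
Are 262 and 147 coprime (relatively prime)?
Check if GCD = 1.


Euclidean algorithm:
262 = 1 * 147 + 115
147 = 1 * 115 + 32
115 = 3 * 32 + 19
32 = 1 * 19 + 13
19 = 1 * 13 + 6
13 = 2 * 6 + 1
6 = 6 * 1 + 0
GCD(262, 147) = 1

Yes, coprime (GCD = 1)


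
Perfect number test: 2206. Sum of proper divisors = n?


Proper divisors of 2206: 1, 2, 1103
Sum = 1 + 2 + 1103 = 1106

No, 2206 is not perfect (1106 ≠ 2206)


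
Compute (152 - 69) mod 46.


152 - 69 = 83
83 mod 46 = 37


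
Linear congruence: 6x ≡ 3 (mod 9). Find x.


GCD(6, 9) = 3 divides 3
Divide: 2x ≡ 1 (mod 3)
x ≡ 2 (mod 3)


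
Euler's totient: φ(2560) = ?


2560 = 2^9 × 5
Prime factors: 2, 5
φ(2560) = 2560 × (1-1/2) × (1-1/5)
= 2560 × 1/2 × 4/5 = 1024

φ(2560) = 1024


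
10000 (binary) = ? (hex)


10000 (base 2) = 16 (decimal)
16 (decimal) = 10 (base 16)


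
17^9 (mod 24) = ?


17^1 mod 24 = 17
17^2 mod 24 = 1
17^3 mod 24 = 17
17^4 mod 24 = 1
17^5 mod 24 = 17
17^6 mod 24 = 1
17^7 mod 24 = 17
17^8 mod 24 = 1
17^9 mod 24 = 17


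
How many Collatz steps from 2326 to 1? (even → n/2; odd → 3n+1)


2326 → 1163 → 3490 → 1745 → 5236 → 2618 → 1309 → 3928 → 1964 → 982 → 491 → 1474 → 737 → 2212 → 1106 → 553 → 1660 → 830 → 415 → 1246 → 623 → 1870 → 935 → 2806 → 1403 → 4210 → 2105 → 6316 → 3158 → 1579 → 4738 → 2369 → 7108 → 3554 → 1777 → 5332 → 2666 → 1333 → 4000 → 2000 → 1000 → 500 → 250 → 125 → 376 → 188 → 94 → 47 → 142 → 71 → 214 → 107 → 322 → 161 → 484 → 242 → 121 → 364 → 182 → 91 → 274 → 137 → 412 → 206 → 103 → 310 → 155 → 466 → 233 → 700 → 350 → 175 → 526 → 263 → 790 → 395 → 1186 → 593 → 1780 → 890 → 445 → 1336 → 668 → 334 → 167 → 502 → 251 → 754 → 377 → 1132 → 566 → 283 → 850 → 425 → 1276 → 638 → 319 → 958 → 479 → 1438 → 719 → 2158 → 1079 → 3238 → 1619 → 4858 → 2429 → 7288 → 3644 → 1822 → 911 → 2734 → 1367 → 4102 → 2051 → 6154 → 3077 → 9232 → 4616 → 2308 → 1154 → 577 → 1732 → 866 → 433 → 1300 → 650 → 325 → 976 → 488 → 244 → 122 → 61 → 184 → 92 → 46 → 23 → 70 → 35 → 106 → 53 → 160 → 80 → 40 → 20 → 10 → 5 → 16 → 8 → 4 → 2 → 1
Total steps = 151

151 steps


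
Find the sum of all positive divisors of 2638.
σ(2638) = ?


Divisors of 2638: 1, 2, 1319, 2638
Sum = 1 + 2 + 1319 + 2638 = 3960

σ(2638) = 3960


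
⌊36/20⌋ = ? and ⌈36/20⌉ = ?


36/20 = 1.8000
floor = 1
ceil = 2

floor = 1, ceil = 2


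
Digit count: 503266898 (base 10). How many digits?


503266898 has 9 digits in base 10
floor(log10(503266898)) + 1 = floor(8.7018) + 1 = 9

9 digits (base 10)


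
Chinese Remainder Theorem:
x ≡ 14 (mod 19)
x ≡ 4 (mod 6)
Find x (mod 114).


M = 19*6 = 114
M1 = M/19 = 6, M2 = M/6 = 19
M1^(-1) mod 19 = 16, M2^(-1) mod 6 = 1
x = 14*6*16 + 4*19*1 = 1420
1420 mod 114 = 52
Check: 52 mod 19 = 14 ✓, 52 mod 6 = 4 ✓

x ≡ 52 (mod 114)


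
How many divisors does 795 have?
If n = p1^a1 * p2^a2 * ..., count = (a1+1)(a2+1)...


795 = 3^1 × 5^1 × 53^1
d(795) = (1+1) × (1+1) × (1+1) = 8

8 divisors


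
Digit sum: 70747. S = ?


7 + 0 + 7 + 4 + 7 = 25


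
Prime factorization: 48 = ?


48 / 2 = 24
24 / 2 = 12
12 / 2 = 6
6 / 2 = 3
3 / 3 = 1
48 = 2^4 × 3


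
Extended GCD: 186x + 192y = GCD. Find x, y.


Tabular extended Euclidean (each row: r = 186*s + 192*t):
r=186, s=1, t=0
r=192, s=0, t=1
q=0: r=186, s=1, t=0   [186*(1) + 192*(0) = 186]
q=1: r=6, s=-1, t=1   [186*(-1) + 192*(1) = 6]
q=31: r=0, s=32, t=-31   [186*(32) + 192*(-31) = 0]
GCD = 6; from the row with r=6: x=-1, y=1
Check: 186*(-1) + 192*(1) = -186 + 192 = 6

GCD = 6, x = -1, y = 1


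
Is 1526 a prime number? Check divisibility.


1526 / 2 = 763 (exact division)
1526 is NOT prime.

No, 1526 is not prime


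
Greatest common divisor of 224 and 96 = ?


224 = 2 * 96 + 32
96 = 3 * 32 + 0
GCD = 32


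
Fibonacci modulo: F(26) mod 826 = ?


F(k) mod 826 for k=1..26:
1, 1, 2, 3, 5, 8, 13, 21, 34, 55, 89, 144, 233, 377, 610, 161, 771, 106, 51, 157, 208, 365, 573, 112, 685, 797
F(26) mod 826 = 797


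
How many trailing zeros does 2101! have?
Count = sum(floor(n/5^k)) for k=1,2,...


floor(2101/5) = 420
floor(2101/25) = 84
floor(2101/125) = 16
floor(2101/625) = 3
Total = 523

523 trailing zeros


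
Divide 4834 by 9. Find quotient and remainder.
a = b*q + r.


4834 = 9 * 537 + 1
Check: 4833 + 1 = 4834

q = 537, r = 1


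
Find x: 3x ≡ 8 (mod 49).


GCD(3, 49) = 1, unique solution
a^(-1) mod 49 = 33
x = 33 * 8 mod 49 = 19

x ≡ 19 (mod 49)


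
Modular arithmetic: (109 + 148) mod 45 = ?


109 + 148 = 257
257 mod 45 = 32


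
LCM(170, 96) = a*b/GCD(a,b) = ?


GCD(170, 96) = 2
LCM = 170*96/2 = 16320/2 = 8160

LCM = 8160


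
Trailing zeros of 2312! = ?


floor(2312/5) = 462
floor(2312/25) = 92
floor(2312/125) = 18
floor(2312/625) = 3
Total = 575

575 trailing zeros


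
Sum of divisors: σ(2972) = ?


Divisors of 2972: 1, 2, 4, 743, 1486, 2972
Sum = 1 + 2 + 4 + 743 + 1486 + 2972 = 5208

σ(2972) = 5208


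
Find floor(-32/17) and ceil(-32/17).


-32/17 = -1.8824
floor = -2
ceil = -1

floor = -2, ceil = -1


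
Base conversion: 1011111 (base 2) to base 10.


1011111 (base 2) = 95 (decimal)
95 (decimal) = 95 (base 10)


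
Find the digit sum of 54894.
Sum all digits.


5 + 4 + 8 + 9 + 4 = 30


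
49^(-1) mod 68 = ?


Use the extended Euclidean algorithm on (68, 49); each row r = 68*s + 49*t:
r=68, s=1, t=0
r=49, s=0, t=1
q=1: r=19, s=1, t=-1   [68*(1) + 49*(-1) = 19]
q=2: r=11, s=-2, t=3   [68*(-2) + 49*(3) = 11]
q=1: r=8, s=3, t=-4   [68*(3) + 49*(-4) = 8]
q=1: r=3, s=-5, t=7   [68*(-5) + 49*(7) = 3]
q=2: r=2, s=13, t=-18   [68*(13) + 49*(-18) = 2]
q=1: r=1, s=-18, t=25   [68*(-18) + 49*(25) = 1]
q=2: r=0, s=49, t=-68   [68*(49) + 49*(-68) = 0]
GCD = 1 with t = 25, so 49*(25) ≡ 1 (mod 68)
Inverse = 25 mod 68 = 25
Check: 49 * 25 = 1225 ≡ 1 (mod 68)

49^(-1) ≡ 25 (mod 68)


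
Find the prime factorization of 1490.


1490 / 2 = 745
745 / 5 = 149
149 / 149 = 1
1490 = 2 × 5 × 149


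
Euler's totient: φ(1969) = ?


1969 = 11 × 179
Prime factors: 11, 179
φ(1969) = 1969 × (1-1/11) × (1-1/179)
= 1969 × 10/11 × 178/179 = 1780

φ(1969) = 1780


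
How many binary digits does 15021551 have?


15021551 in base 2 = 111001010011010111101111
Number of digits = 24

24 digits (base 2)


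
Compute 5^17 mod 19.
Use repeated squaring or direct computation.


5^1 mod 19 = 5
5^2 mod 19 = 6
5^3 mod 19 = 11
5^4 mod 19 = 17
5^5 mod 19 = 9
5^6 mod 19 = 7
5^7 mod 19 = 16
5^8 mod 19 = 4
5^9 mod 19 = 1
5^10 mod 19 = 5
5^11 mod 19 = 6
5^12 mod 19 = 11
5^13 mod 19 = 17
5^14 mod 19 = 9
5^15 mod 19 = 7
5^16 mod 19 = 16
5^17 mod 19 = 4


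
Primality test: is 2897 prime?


Check divisors up to sqrt(2897) = 53.8238
No divisors found.
2897 is prime.

Yes, 2897 is prime


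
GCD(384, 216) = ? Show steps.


384 = 1 * 216 + 168
216 = 1 * 168 + 48
168 = 3 * 48 + 24
48 = 2 * 24 + 0
GCD = 24


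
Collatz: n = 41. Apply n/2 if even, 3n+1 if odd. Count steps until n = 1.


41 → 124 → 62 → 31 → 94 → 47 → 142 → 71 → 214 → 107 → 322 → 161 → 484 → 242 → 121 → 364 → 182 → 91 → 274 → 137 → 412 → 206 → 103 → 310 → 155 → 466 → 233 → 700 → 350 → 175 → 526 → 263 → 790 → 395 → 1186 → 593 → 1780 → 890 → 445 → 1336 → 668 → 334 → 167 → 502 → 251 → 754 → 377 → 1132 → 566 → 283 → 850 → 425 → 1276 → 638 → 319 → 958 → 479 → 1438 → 719 → 2158 → 1079 → 3238 → 1619 → 4858 → 2429 → 7288 → 3644 → 1822 → 911 → 2734 → 1367 → 4102 → 2051 → 6154 → 3077 → 9232 → 4616 → 2308 → 1154 → 577 → 1732 → 866 → 433 → 1300 → 650 → 325 → 976 → 488 → 244 → 122 → 61 → 184 → 92 → 46 → 23 → 70 → 35 → 106 → 53 → 160 → 80 → 40 → 20 → 10 → 5 → 16 → 8 → 4 → 2 → 1
Total steps = 109

109 steps


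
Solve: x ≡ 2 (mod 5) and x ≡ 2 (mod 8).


M = 5*8 = 40
M1 = M/5 = 8, M2 = M/8 = 5
M1^(-1) mod 5 = 2, M2^(-1) mod 8 = 5
x = 2*8*2 + 2*5*5 = 82
82 mod 40 = 2
Check: 2 mod 5 = 2 ✓, 2 mod 8 = 2 ✓

x ≡ 2 (mod 40)


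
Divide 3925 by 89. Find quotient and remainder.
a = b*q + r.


3925 = 89 * 44 + 9
Check: 3916 + 9 = 3925

q = 44, r = 9


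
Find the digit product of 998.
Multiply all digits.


9 × 9 × 8 = 648


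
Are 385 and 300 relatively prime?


Euclidean algorithm:
385 = 1 * 300 + 85
300 = 3 * 85 + 45
85 = 1 * 45 + 40
45 = 1 * 40 + 5
40 = 8 * 5 + 0
GCD(385, 300) = 5

No, not coprime (GCD = 5)


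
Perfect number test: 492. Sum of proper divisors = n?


Proper divisors of 492: 1, 2, 3, 4, 6, 12, 41, 82, 123, 164, 246
Sum = 1 + 2 + 3 + 4 + 6 + 12 + 41 + 82 + 123 + 164 + 246 = 684

No, 492 is not perfect (684 ≠ 492)


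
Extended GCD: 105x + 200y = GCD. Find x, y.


Tabular extended Euclidean (each row: r = 105*s + 200*t):
r=105, s=1, t=0
r=200, s=0, t=1
q=0: r=105, s=1, t=0   [105*(1) + 200*(0) = 105]
q=1: r=95, s=-1, t=1   [105*(-1) + 200*(1) = 95]
q=1: r=10, s=2, t=-1   [105*(2) + 200*(-1) = 10]
q=9: r=5, s=-19, t=10   [105*(-19) + 200*(10) = 5]
q=2: r=0, s=40, t=-21   [105*(40) + 200*(-21) = 0]
GCD = 5; from the row with r=5: x=-19, y=10
Check: 105*(-19) + 200*(10) = -1995 + 2000 = 5

GCD = 5, x = -19, y = 10


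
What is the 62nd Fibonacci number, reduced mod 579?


F(k) mod 579 for k=1..62:
1, 1, 2, 3, 5, 8, 13, 21, 34, 55, 89, 144, 233, 377, 31, 408, 439, 268, 128, 396, 524, 341, 286, 48, 334, 382, 137, 519, 77, 17, 94, 111, 205, 316, 521, 258, 200, 458, 79, 537, 37, 574, 32, 27, 59, 86, 145, 231, 376, 28, 404, 432, 257, 110, 367, 477, 265, 163, 428, 12, 440, 452
F(62) mod 579 = 452


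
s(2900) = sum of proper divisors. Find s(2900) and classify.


Proper divisors: 1, 2, 4, 5, 10, 20, 25, 29, 50, 58, 100, 116, 145, 290, 580, 725, 1450
Sum = 1 + 2 + 4 + 5 + 10 + 20 + 25 + 29 + 50 + 58 + 100 + 116 + 145 + 290 + 580 + 725 + 1450 = 3610
3610 > 2900 → abundant

s(2900) = 3610 (abundant)


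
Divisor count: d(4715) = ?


4715 = 5^1 × 23^1 × 41^1
d(4715) = (1+1) × (1+1) × (1+1) = 8

8 divisors


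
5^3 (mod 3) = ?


5^1 mod 3 = 2
5^2 mod 3 = 1
5^3 mod 3 = 2


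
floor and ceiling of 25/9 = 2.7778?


25/9 = 2.7778
floor = 2
ceil = 3

floor = 2, ceil = 3


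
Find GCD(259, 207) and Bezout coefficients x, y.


Tabular extended Euclidean (each row: r = 259*s + 207*t):
r=259, s=1, t=0
r=207, s=0, t=1
q=1: r=52, s=1, t=-1   [259*(1) + 207*(-1) = 52]
q=3: r=51, s=-3, t=4   [259*(-3) + 207*(4) = 51]
q=1: r=1, s=4, t=-5   [259*(4) + 207*(-5) = 1]
q=51: r=0, s=-207, t=259   [259*(-207) + 207*(259) = 0]
GCD = 1; from the row with r=1: x=4, y=-5
Check: 259*(4) + 207*(-5) = 1036 - 1035 = 1

GCD = 1, x = 4, y = -5


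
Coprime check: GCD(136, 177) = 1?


Euclidean algorithm:
177 = 1 * 136 + 41
136 = 3 * 41 + 13
41 = 3 * 13 + 2
13 = 6 * 2 + 1
2 = 2 * 1 + 0
GCD(136, 177) = 1

Yes, coprime (GCD = 1)


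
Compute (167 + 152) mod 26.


167 + 152 = 319
319 mod 26 = 7


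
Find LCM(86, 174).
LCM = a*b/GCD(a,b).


GCD(86, 174) = 2
LCM = 86*174/2 = 14964/2 = 7482

LCM = 7482


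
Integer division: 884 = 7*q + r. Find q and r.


884 = 7 * 126 + 2
Check: 882 + 2 = 884

q = 126, r = 2


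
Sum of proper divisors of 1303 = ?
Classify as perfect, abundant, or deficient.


Proper divisors: 1
Sum = 1 = 1
1 < 1303 → deficient

s(1303) = 1 (deficient)


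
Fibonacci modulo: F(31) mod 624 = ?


F(k) mod 624 for k=1..31:
1, 1, 2, 3, 5, 8, 13, 21, 34, 55, 89, 144, 233, 377, 610, 363, 349, 88, 437, 525, 338, 239, 577, 192, 145, 337, 482, 195, 53, 248, 301
F(31) mod 624 = 301


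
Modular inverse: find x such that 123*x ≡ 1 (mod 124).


Use the extended Euclidean algorithm on (124, 123); each row r = 124*s + 123*t:
r=124, s=1, t=0
r=123, s=0, t=1
q=1: r=1, s=1, t=-1   [124*(1) + 123*(-1) = 1]
q=123: r=0, s=-123, t=124   [124*(-123) + 123*(124) = 0]
GCD = 1 with t = -1, so 123*(-1) ≡ 1 (mod 124)
Inverse = -1 mod 124 = 123
Check: 123 * 123 = 15129 ≡ 1 (mod 124)

123^(-1) ≡ 123 (mod 124)


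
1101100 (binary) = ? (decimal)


1101100 (base 2) = 108 (decimal)
108 (decimal) = 108 (base 10)


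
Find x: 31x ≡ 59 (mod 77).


GCD(31, 77) = 1, unique solution
a^(-1) mod 77 = 5
x = 5 * 59 mod 77 = 64

x ≡ 64 (mod 77)


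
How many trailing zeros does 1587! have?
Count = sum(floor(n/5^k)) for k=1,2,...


floor(1587/5) = 317
floor(1587/25) = 63
floor(1587/125) = 12
floor(1587/625) = 2
Total = 394

394 trailing zeros


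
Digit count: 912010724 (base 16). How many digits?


912010724 in base 16 = 365C2DE4
Number of digits = 8

8 digits (base 16)


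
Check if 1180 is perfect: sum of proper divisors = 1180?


Proper divisors of 1180: 1, 2, 4, 5, 10, 20, 59, 118, 236, 295, 590
Sum = 1 + 2 + 4 + 5 + 10 + 20 + 59 + 118 + 236 + 295 + 590 = 1340

No, 1180 is not perfect (1340 ≠ 1180)


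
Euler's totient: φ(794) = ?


794 = 2 × 397
Prime factors: 2, 397
φ(794) = 794 × (1-1/2) × (1-1/397)
= 794 × 1/2 × 396/397 = 396

φ(794) = 396


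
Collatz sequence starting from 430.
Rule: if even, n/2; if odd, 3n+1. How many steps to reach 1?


430 → 215 → 646 → 323 → 970 → 485 → 1456 → 728 → 364 → 182 → 91 → 274 → 137 → 412 → 206 → 103 → 310 → 155 → 466 → 233 → 700 → 350 → 175 → 526 → 263 → 790 → 395 → 1186 → 593 → 1780 → 890 → 445 → 1336 → 668 → 334 → 167 → 502 → 251 → 754 → 377 → 1132 → 566 → 283 → 850 → 425 → 1276 → 638 → 319 → 958 → 479 → 1438 → 719 → 2158 → 1079 → 3238 → 1619 → 4858 → 2429 → 7288 → 3644 → 1822 → 911 → 2734 → 1367 → 4102 → 2051 → 6154 → 3077 → 9232 → 4616 → 2308 → 1154 → 577 → 1732 → 866 → 433 → 1300 → 650 → 325 → 976 → 488 → 244 → 122 → 61 → 184 → 92 → 46 → 23 → 70 → 35 → 106 → 53 → 160 → 80 → 40 → 20 → 10 → 5 → 16 → 8 → 4 → 2 → 1
Total steps = 102

102 steps


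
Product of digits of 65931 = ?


6 × 5 × 9 × 3 × 1 = 810


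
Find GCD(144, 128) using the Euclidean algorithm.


144 = 1 * 128 + 16
128 = 8 * 16 + 0
GCD = 16


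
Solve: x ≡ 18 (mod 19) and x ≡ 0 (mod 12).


M = 19*12 = 228
M1 = M/19 = 12, M2 = M/12 = 19
M1^(-1) mod 19 = 8, M2^(-1) mod 12 = 7
x = 18*12*8 + 0*19*7 = 1728
1728 mod 228 = 132
Check: 132 mod 19 = 18 ✓, 132 mod 12 = 0 ✓

x ≡ 132 (mod 228)


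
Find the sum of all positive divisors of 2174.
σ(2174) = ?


Divisors of 2174: 1, 2, 1087, 2174
Sum = 1 + 2 + 1087 + 2174 = 3264

σ(2174) = 3264


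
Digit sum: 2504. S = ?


2 + 5 + 0 + 4 = 11


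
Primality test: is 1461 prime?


1461 / 3 = 487 (exact division)
1461 is NOT prime.

No, 1461 is not prime


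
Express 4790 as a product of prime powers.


4790 / 2 = 2395
2395 / 5 = 479
479 / 479 = 1
4790 = 2 × 5 × 479


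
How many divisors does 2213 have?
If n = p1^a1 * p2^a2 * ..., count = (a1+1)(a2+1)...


2213 = 2213^1
d(2213) = (1+1) = 2

2 divisors


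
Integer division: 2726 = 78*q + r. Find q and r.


2726 = 78 * 34 + 74
Check: 2652 + 74 = 2726

q = 34, r = 74


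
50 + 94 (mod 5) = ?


50 + 94 = 144
144 mod 5 = 4


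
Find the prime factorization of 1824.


1824 / 2 = 912
912 / 2 = 456
456 / 2 = 228
228 / 2 = 114
114 / 2 = 57
57 / 3 = 19
19 / 19 = 1
1824 = 2^5 × 3 × 19


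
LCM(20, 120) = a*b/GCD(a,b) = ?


GCD(20, 120) = 20
LCM = 20*120/20 = 2400/20 = 120

LCM = 120


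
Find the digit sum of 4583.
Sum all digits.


4 + 5 + 8 + 3 = 20


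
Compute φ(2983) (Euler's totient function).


2983 = 19 × 157
Prime factors: 19, 157
φ(2983) = 2983 × (1-1/19) × (1-1/157)
= 2983 × 18/19 × 156/157 = 2808

φ(2983) = 2808


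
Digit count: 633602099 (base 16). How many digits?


633602099 in base 16 = 25C40033
Number of digits = 8

8 digits (base 16)


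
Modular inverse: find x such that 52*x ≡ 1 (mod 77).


Use the extended Euclidean algorithm on (77, 52); each row r = 77*s + 52*t:
r=77, s=1, t=0
r=52, s=0, t=1
q=1: r=25, s=1, t=-1   [77*(1) + 52*(-1) = 25]
q=2: r=2, s=-2, t=3   [77*(-2) + 52*(3) = 2]
q=12: r=1, s=25, t=-37   [77*(25) + 52*(-37) = 1]
q=2: r=0, s=-52, t=77   [77*(-52) + 52*(77) = 0]
GCD = 1 with t = -37, so 52*(-37) ≡ 1 (mod 77)
Inverse = -37 mod 77 = 40
Check: 52 * 40 = 2080 ≡ 1 (mod 77)

52^(-1) ≡ 40 (mod 77)


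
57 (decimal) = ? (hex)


57 (base 10) = 57 (decimal)
57 (decimal) = 39 (base 16)


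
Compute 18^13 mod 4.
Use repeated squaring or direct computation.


18^1 mod 4 = 2
18^2 mod 4 = 0
18^3 mod 4 = 0
18^4 mod 4 = 0
18^5 mod 4 = 0
18^6 mod 4 = 0
18^7 mod 4 = 0
18^8 mod 4 = 0
18^9 mod 4 = 0
18^10 mod 4 = 0
18^11 mod 4 = 0
18^12 mod 4 = 0
18^13 mod 4 = 0


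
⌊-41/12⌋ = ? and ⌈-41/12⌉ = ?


-41/12 = -3.4167
floor = -4
ceil = -3

floor = -4, ceil = -3


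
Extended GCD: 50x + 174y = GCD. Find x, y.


Tabular extended Euclidean (each row: r = 50*s + 174*t):
r=50, s=1, t=0
r=174, s=0, t=1
q=0: r=50, s=1, t=0   [50*(1) + 174*(0) = 50]
q=3: r=24, s=-3, t=1   [50*(-3) + 174*(1) = 24]
q=2: r=2, s=7, t=-2   [50*(7) + 174*(-2) = 2]
q=12: r=0, s=-87, t=25   [50*(-87) + 174*(25) = 0]
GCD = 2; from the row with r=2: x=7, y=-2
Check: 50*(7) + 174*(-2) = 350 - 348 = 2

GCD = 2, x = 7, y = -2


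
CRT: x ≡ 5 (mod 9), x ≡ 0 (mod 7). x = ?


M = 9*7 = 63
M1 = M/9 = 7, M2 = M/7 = 9
M1^(-1) mod 9 = 4, M2^(-1) mod 7 = 4
x = 5*7*4 + 0*9*4 = 140
140 mod 63 = 14
Check: 14 mod 9 = 5 ✓, 14 mod 7 = 0 ✓

x ≡ 14 (mod 63)


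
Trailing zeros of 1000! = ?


floor(1000/5) = 200
floor(1000/25) = 40
floor(1000/125) = 8
floor(1000/625) = 1
Total = 249

249 trailing zeros


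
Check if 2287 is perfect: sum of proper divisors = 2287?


Proper divisors of 2287: 1
Sum = 1 = 1

No, 2287 is not perfect (1 ≠ 2287)


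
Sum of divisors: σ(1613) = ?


Divisors of 1613: 1, 1613
Sum = 1 + 1613 = 1614

σ(1613) = 1614


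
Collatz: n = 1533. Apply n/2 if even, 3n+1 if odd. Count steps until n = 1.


1533 → 4600 → 2300 → 1150 → 575 → 1726 → 863 → 2590 → 1295 → 3886 → 1943 → 5830 → 2915 → 8746 → 4373 → 13120 → 6560 → 3280 → 1640 → 820 → 410 → 205 → 616 → 308 → 154 → 77 → 232 → 116 → 58 → 29 → 88 → 44 → 22 → 11 → 34 → 17 → 52 → 26 → 13 → 40 → 20 → 10 → 5 → 16 → 8 → 4 → 2 → 1
Total steps = 47

47 steps


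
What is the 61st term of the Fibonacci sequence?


Sequence: 1, 1, 2, 3, 5, 8, 13, 21, 34, 55, 89, 144, 233, 377, 610, 987, 1597, 2584, 4181, 6765, 10946, 17711, 28657, 46368, 75025, 121393, 196418, 317811, 514229, 832040, 1346269, 2178309, 3524578, 5702887, 9227465, 14930352, 24157817, 39088169, 63245986, 102334155, 165580141, 267914296, 433494437, 701408733, 1134903170, 1836311903, 2971215073, 4807526976, 7778742049, 12586269025, 20365011074, 32951280099, 53316291173, 86267571272, 139583862445, 225851433717, 365435296162, 591286729879, 956722026041, 1548008755920, 2504730781961
F(61) = 2504730781961


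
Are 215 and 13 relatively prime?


Euclidean algorithm:
215 = 16 * 13 + 7
13 = 1 * 7 + 6
7 = 1 * 6 + 1
6 = 6 * 1 + 0
GCD(215, 13) = 1

Yes, coprime (GCD = 1)


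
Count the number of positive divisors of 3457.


3457 = 3457^1
d(3457) = (1+1) = 2

2 divisors


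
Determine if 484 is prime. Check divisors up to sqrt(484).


484 / 2 = 242 (exact division)
484 is NOT prime.

No, 484 is not prime


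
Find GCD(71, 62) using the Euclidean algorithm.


71 = 1 * 62 + 9
62 = 6 * 9 + 8
9 = 1 * 8 + 1
8 = 8 * 1 + 0
GCD = 1


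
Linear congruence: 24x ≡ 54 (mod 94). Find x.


GCD(24, 94) = 2 divides 54
Divide: 12x ≡ 27 (mod 47)
x ≡ 14 (mod 47)


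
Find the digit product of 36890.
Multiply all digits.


3 × 6 × 8 × 9 × 0 = 0


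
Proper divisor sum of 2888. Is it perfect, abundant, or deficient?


Proper divisors: 1, 2, 4, 8, 19, 38, 76, 152, 361, 722, 1444
Sum = 1 + 2 + 4 + 8 + 19 + 38 + 76 + 152 + 361 + 722 + 1444 = 2827
2827 < 2888 → deficient

s(2888) = 2827 (deficient)


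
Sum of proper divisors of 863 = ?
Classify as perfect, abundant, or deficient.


Proper divisors: 1
Sum = 1 = 1
1 < 863 → deficient

s(863) = 1 (deficient)


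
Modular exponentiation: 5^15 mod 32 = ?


5^1 mod 32 = 5
5^2 mod 32 = 25
5^3 mod 32 = 29
5^4 mod 32 = 17
5^5 mod 32 = 21
5^6 mod 32 = 9
5^7 mod 32 = 13
5^8 mod 32 = 1
5^9 mod 32 = 5
5^10 mod 32 = 25
5^11 mod 32 = 29
5^12 mod 32 = 17
5^13 mod 32 = 21
5^14 mod 32 = 9
5^15 mod 32 = 13


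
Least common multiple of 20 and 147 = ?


GCD(20, 147) = 1
LCM = 20*147/1 = 2940/1 = 2940

LCM = 2940


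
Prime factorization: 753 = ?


753 / 3 = 251
251 / 251 = 1
753 = 3 × 251


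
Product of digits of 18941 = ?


1 × 8 × 9 × 4 × 1 = 288


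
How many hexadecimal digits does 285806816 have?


285806816 in base 16 = 110910E0
Number of digits = 8

8 digits (base 16)


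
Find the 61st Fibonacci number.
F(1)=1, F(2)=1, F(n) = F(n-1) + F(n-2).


Sequence: 1, 1, 2, 3, 5, 8, 13, 21, 34, 55, 89, 144, 233, 377, 610, 987, 1597, 2584, 4181, 6765, 10946, 17711, 28657, 46368, 75025, 121393, 196418, 317811, 514229, 832040, 1346269, 2178309, 3524578, 5702887, 9227465, 14930352, 24157817, 39088169, 63245986, 102334155, 165580141, 267914296, 433494437, 701408733, 1134903170, 1836311903, 2971215073, 4807526976, 7778742049, 12586269025, 20365011074, 32951280099, 53316291173, 86267571272, 139583862445, 225851433717, 365435296162, 591286729879, 956722026041, 1548008755920, 2504730781961
F(61) = 2504730781961


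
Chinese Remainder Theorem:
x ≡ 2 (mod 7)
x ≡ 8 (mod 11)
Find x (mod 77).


M = 7*11 = 77
M1 = M/7 = 11, M2 = M/11 = 7
M1^(-1) mod 7 = 2, M2^(-1) mod 11 = 8
x = 2*11*2 + 8*7*8 = 492
492 mod 77 = 30
Check: 30 mod 7 = 2 ✓, 30 mod 11 = 8 ✓

x ≡ 30 (mod 77)


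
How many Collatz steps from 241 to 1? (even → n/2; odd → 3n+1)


241 → 724 → 362 → 181 → 544 → 272 → 136 → 68 → 34 → 17 → 52 → 26 → 13 → 40 → 20 → 10 → 5 → 16 → 8 → 4 → 2 → 1
Total steps = 21

21 steps


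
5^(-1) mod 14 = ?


Use the extended Euclidean algorithm on (14, 5); each row r = 14*s + 5*t:
r=14, s=1, t=0
r=5, s=0, t=1
q=2: r=4, s=1, t=-2   [14*(1) + 5*(-2) = 4]
q=1: r=1, s=-1, t=3   [14*(-1) + 5*(3) = 1]
q=4: r=0, s=5, t=-14   [14*(5) + 5*(-14) = 0]
GCD = 1 with t = 3, so 5*(3) ≡ 1 (mod 14)
Inverse = 3 mod 14 = 3
Check: 5 * 3 = 15 ≡ 1 (mod 14)

5^(-1) ≡ 3 (mod 14)


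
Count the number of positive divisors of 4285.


4285 = 5^1 × 857^1
d(4285) = (1+1) × (1+1) = 4

4 divisors


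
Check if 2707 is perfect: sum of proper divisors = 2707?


Proper divisors of 2707: 1
Sum = 1 = 1

No, 2707 is not perfect (1 ≠ 2707)


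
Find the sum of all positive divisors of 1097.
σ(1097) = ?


Divisors of 1097: 1, 1097
Sum = 1 + 1097 = 1098

σ(1097) = 1098


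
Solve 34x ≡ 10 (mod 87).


GCD(34, 87) = 1, unique solution
a^(-1) mod 87 = 64
x = 64 * 10 mod 87 = 31

x ≡ 31 (mod 87)


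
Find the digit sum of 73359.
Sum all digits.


7 + 3 + 3 + 5 + 9 = 27


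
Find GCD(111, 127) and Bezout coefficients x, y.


Tabular extended Euclidean (each row: r = 111*s + 127*t):
r=111, s=1, t=0
r=127, s=0, t=1
q=0: r=111, s=1, t=0   [111*(1) + 127*(0) = 111]
q=1: r=16, s=-1, t=1   [111*(-1) + 127*(1) = 16]
q=6: r=15, s=7, t=-6   [111*(7) + 127*(-6) = 15]
q=1: r=1, s=-8, t=7   [111*(-8) + 127*(7) = 1]
q=15: r=0, s=127, t=-111   [111*(127) + 127*(-111) = 0]
GCD = 1; from the row with r=1: x=-8, y=7
Check: 111*(-8) + 127*(7) = -888 + 889 = 1

GCD = 1, x = -8, y = 7


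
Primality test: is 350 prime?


350 / 2 = 175 (exact division)
350 is NOT prime.

No, 350 is not prime


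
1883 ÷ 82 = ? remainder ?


1883 = 82 * 22 + 79
Check: 1804 + 79 = 1883

q = 22, r = 79


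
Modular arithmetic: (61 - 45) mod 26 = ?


61 - 45 = 16
16 mod 26 = 16


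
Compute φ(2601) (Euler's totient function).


2601 = 3^2 × 17^2
Prime factors: 3, 17
φ(2601) = 2601 × (1-1/3) × (1-1/17)
= 2601 × 2/3 × 16/17 = 1632

φ(2601) = 1632


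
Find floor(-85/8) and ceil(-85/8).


-85/8 = -10.6250
floor = -11
ceil = -10

floor = -11, ceil = -10


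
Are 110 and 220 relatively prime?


Euclidean algorithm:
220 = 2 * 110 + 0
GCD(110, 220) = 110

No, not coprime (GCD = 110)


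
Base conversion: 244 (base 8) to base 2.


244 (base 8) = 164 (decimal)
164 (decimal) = 10100100 (base 2)


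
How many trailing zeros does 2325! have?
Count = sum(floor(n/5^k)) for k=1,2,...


floor(2325/5) = 465
floor(2325/25) = 93
floor(2325/125) = 18
floor(2325/625) = 3
Total = 579

579 trailing zeros


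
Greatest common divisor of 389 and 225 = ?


389 = 1 * 225 + 164
225 = 1 * 164 + 61
164 = 2 * 61 + 42
61 = 1 * 42 + 19
42 = 2 * 19 + 4
19 = 4 * 4 + 3
4 = 1 * 3 + 1
3 = 3 * 1 + 0
GCD = 1


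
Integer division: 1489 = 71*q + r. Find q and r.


1489 = 71 * 20 + 69
Check: 1420 + 69 = 1489

q = 20, r = 69


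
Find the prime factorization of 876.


876 / 2 = 438
438 / 2 = 219
219 / 3 = 73
73 / 73 = 1
876 = 2^2 × 3 × 73


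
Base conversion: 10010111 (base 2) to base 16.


10010111 (base 2) = 151 (decimal)
151 (decimal) = 97 (base 16)


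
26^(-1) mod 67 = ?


Use the extended Euclidean algorithm on (67, 26); each row r = 67*s + 26*t:
r=67, s=1, t=0
r=26, s=0, t=1
q=2: r=15, s=1, t=-2   [67*(1) + 26*(-2) = 15]
q=1: r=11, s=-1, t=3   [67*(-1) + 26*(3) = 11]
q=1: r=4, s=2, t=-5   [67*(2) + 26*(-5) = 4]
q=2: r=3, s=-5, t=13   [67*(-5) + 26*(13) = 3]
q=1: r=1, s=7, t=-18   [67*(7) + 26*(-18) = 1]
q=3: r=0, s=-26, t=67   [67*(-26) + 26*(67) = 0]
GCD = 1 with t = -18, so 26*(-18) ≡ 1 (mod 67)
Inverse = -18 mod 67 = 49
Check: 26 * 49 = 1274 ≡ 1 (mod 67)

26^(-1) ≡ 49 (mod 67)


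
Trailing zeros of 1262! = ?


floor(1262/5) = 252
floor(1262/25) = 50
floor(1262/125) = 10
floor(1262/625) = 2
Total = 314

314 trailing zeros


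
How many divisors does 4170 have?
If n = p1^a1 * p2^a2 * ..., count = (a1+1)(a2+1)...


4170 = 2^1 × 3^1 × 5^1 × 139^1
d(4170) = (1+1) × (1+1) × (1+1) × (1+1) = 16

16 divisors


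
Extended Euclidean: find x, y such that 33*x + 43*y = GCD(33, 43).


Tabular extended Euclidean (each row: r = 33*s + 43*t):
r=33, s=1, t=0
r=43, s=0, t=1
q=0: r=33, s=1, t=0   [33*(1) + 43*(0) = 33]
q=1: r=10, s=-1, t=1   [33*(-1) + 43*(1) = 10]
q=3: r=3, s=4, t=-3   [33*(4) + 43*(-3) = 3]
q=3: r=1, s=-13, t=10   [33*(-13) + 43*(10) = 1]
q=3: r=0, s=43, t=-33   [33*(43) + 43*(-33) = 0]
GCD = 1; from the row with r=1: x=-13, y=10
Check: 33*(-13) + 43*(10) = -429 + 430 = 1

GCD = 1, x = -13, y = 10


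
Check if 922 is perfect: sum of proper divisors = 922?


Proper divisors of 922: 1, 2, 461
Sum = 1 + 2 + 461 = 464

No, 922 is not perfect (464 ≠ 922)


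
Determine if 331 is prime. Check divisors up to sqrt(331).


Check divisors up to sqrt(331) = 18.1934
No divisors found.
331 is prime.

Yes, 331 is prime


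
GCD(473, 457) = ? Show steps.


473 = 1 * 457 + 16
457 = 28 * 16 + 9
16 = 1 * 9 + 7
9 = 1 * 7 + 2
7 = 3 * 2 + 1
2 = 2 * 1 + 0
GCD = 1


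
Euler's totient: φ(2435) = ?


2435 = 5 × 487
Prime factors: 5, 487
φ(2435) = 2435 × (1-1/5) × (1-1/487)
= 2435 × 4/5 × 486/487 = 1944

φ(2435) = 1944


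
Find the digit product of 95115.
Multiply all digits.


9 × 5 × 1 × 1 × 5 = 225


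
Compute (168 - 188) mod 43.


168 - 188 = -20
-20 mod 43 = 23


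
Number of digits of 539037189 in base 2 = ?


539037189 in base 2 = 100000001000010000111000000101
Number of digits = 30

30 digits (base 2)


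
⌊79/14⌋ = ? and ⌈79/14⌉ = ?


79/14 = 5.6429
floor = 5
ceil = 6

floor = 5, ceil = 6


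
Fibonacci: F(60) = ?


Sequence: 1, 1, 2, 3, 5, 8, 13, 21, 34, 55, 89, 144, 233, 377, 610, 987, 1597, 2584, 4181, 6765, 10946, 17711, 28657, 46368, 75025, 121393, 196418, 317811, 514229, 832040, 1346269, 2178309, 3524578, 5702887, 9227465, 14930352, 24157817, 39088169, 63245986, 102334155, 165580141, 267914296, 433494437, 701408733, 1134903170, 1836311903, 2971215073, 4807526976, 7778742049, 12586269025, 20365011074, 32951280099, 53316291173, 86267571272, 139583862445, 225851433717, 365435296162, 591286729879, 956722026041, 1548008755920
F(60) = 1548008755920


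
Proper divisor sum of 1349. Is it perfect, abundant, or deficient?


Proper divisors: 1, 19, 71
Sum = 1 + 19 + 71 = 91
91 < 1349 → deficient

s(1349) = 91 (deficient)


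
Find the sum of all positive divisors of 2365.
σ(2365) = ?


Divisors of 2365: 1, 5, 11, 43, 55, 215, 473, 2365
Sum = 1 + 5 + 11 + 43 + 55 + 215 + 473 + 2365 = 3168

σ(2365) = 3168


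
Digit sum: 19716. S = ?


1 + 9 + 7 + 1 + 6 = 24


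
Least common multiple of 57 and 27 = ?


GCD(57, 27) = 3
LCM = 57*27/3 = 1539/3 = 513

LCM = 513


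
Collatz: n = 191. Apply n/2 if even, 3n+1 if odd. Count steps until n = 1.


191 → 574 → 287 → 862 → 431 → 1294 → 647 → 1942 → 971 → 2914 → 1457 → 4372 → 2186 → 1093 → 3280 → 1640 → 820 → 410 → 205 → 616 → 308 → 154 → 77 → 232 → 116 → 58 → 29 → 88 → 44 → 22 → 11 → 34 → 17 → 52 → 26 → 13 → 40 → 20 → 10 → 5 → 16 → 8 → 4 → 2 → 1
Total steps = 44

44 steps


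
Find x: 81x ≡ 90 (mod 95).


GCD(81, 95) = 1, unique solution
a^(-1) mod 95 = 61
x = 61 * 90 mod 95 = 75

x ≡ 75 (mod 95)


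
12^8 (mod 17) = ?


12^1 mod 17 = 12
12^2 mod 17 = 8
12^3 mod 17 = 11
12^4 mod 17 = 13
12^5 mod 17 = 3
12^6 mod 17 = 2
12^7 mod 17 = 7
12^8 mod 17 = 16


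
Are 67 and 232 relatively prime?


Euclidean algorithm:
232 = 3 * 67 + 31
67 = 2 * 31 + 5
31 = 6 * 5 + 1
5 = 5 * 1 + 0
GCD(67, 232) = 1

Yes, coprime (GCD = 1)


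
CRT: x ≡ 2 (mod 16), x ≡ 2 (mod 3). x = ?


M = 16*3 = 48
M1 = M/16 = 3, M2 = M/3 = 16
M1^(-1) mod 16 = 11, M2^(-1) mod 3 = 1
x = 2*3*11 + 2*16*1 = 98
98 mod 48 = 2
Check: 2 mod 16 = 2 ✓, 2 mod 3 = 2 ✓

x ≡ 2 (mod 48)


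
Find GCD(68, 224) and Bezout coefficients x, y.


Tabular extended Euclidean (each row: r = 68*s + 224*t):
r=68, s=1, t=0
r=224, s=0, t=1
q=0: r=68, s=1, t=0   [68*(1) + 224*(0) = 68]
q=3: r=20, s=-3, t=1   [68*(-3) + 224*(1) = 20]
q=3: r=8, s=10, t=-3   [68*(10) + 224*(-3) = 8]
q=2: r=4, s=-23, t=7   [68*(-23) + 224*(7) = 4]
q=2: r=0, s=56, t=-17   [68*(56) + 224*(-17) = 0]
GCD = 4; from the row with r=4: x=-23, y=7
Check: 68*(-23) + 224*(7) = -1564 + 1568 = 4

GCD = 4, x = -23, y = 7


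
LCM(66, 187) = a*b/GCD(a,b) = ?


GCD(66, 187) = 11
LCM = 66*187/11 = 12342/11 = 1122

LCM = 1122


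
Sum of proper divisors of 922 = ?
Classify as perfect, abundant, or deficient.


Proper divisors: 1, 2, 461
Sum = 1 + 2 + 461 = 464
464 < 922 → deficient

s(922) = 464 (deficient)


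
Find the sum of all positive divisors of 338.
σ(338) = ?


Divisors of 338: 1, 2, 13, 26, 169, 338
Sum = 1 + 2 + 13 + 26 + 169 + 338 = 549

σ(338) = 549


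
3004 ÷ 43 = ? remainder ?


3004 = 43 * 69 + 37
Check: 2967 + 37 = 3004

q = 69, r = 37


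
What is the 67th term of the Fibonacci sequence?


Sequence: 1, 1, 2, 3, 5, 8, 13, 21, 34, 55, 89, 144, 233, 377, 610, 987, 1597, 2584, 4181, 6765, 10946, 17711, 28657, 46368, 75025, 121393, 196418, 317811, 514229, 832040, 1346269, 2178309, 3524578, 5702887, 9227465, 14930352, 24157817, 39088169, 63245986, 102334155, 165580141, 267914296, 433494437, 701408733, 1134903170, 1836311903, 2971215073, 4807526976, 7778742049, 12586269025, 20365011074, 32951280099, 53316291173, 86267571272, 139583862445, 225851433717, 365435296162, 591286729879, 956722026041, 1548008755920, 2504730781961, 4052739537881, 6557470319842, 10610209857723, 17167680177565, 27777890035288, 44945570212853
F(67) = 44945570212853


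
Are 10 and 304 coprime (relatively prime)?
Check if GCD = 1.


Euclidean algorithm:
304 = 30 * 10 + 4
10 = 2 * 4 + 2
4 = 2 * 2 + 0
GCD(10, 304) = 2

No, not coprime (GCD = 2)


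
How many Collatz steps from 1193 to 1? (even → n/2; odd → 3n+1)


1193 → 3580 → 1790 → 895 → 2686 → 1343 → 4030 → 2015 → 6046 → 3023 → 9070 → 4535 → 13606 → 6803 → 20410 → 10205 → 30616 → 15308 → 7654 → 3827 → 11482 → 5741 → 17224 → 8612 → 4306 → 2153 → 6460 → 3230 → 1615 → 4846 → 2423 → 7270 → 3635 → 10906 → 5453 → 16360 → 8180 → 4090 → 2045 → 6136 → 3068 → 1534 → 767 → 2302 → 1151 → 3454 → 1727 → 5182 → 2591 → 7774 → 3887 → 11662 → 5831 → 17494 → 8747 → 26242 → 13121 → 39364 → 19682 → 9841 → 29524 → 14762 → 7381 → 22144 → 11072 → 5536 → 2768 → 1384 → 692 → 346 → 173 → 520 → 260 → 130 → 65 → 196 → 98 → 49 → 148 → 74 → 37 → 112 → 56 → 28 → 14 → 7 → 22 → 11 → 34 → 17 → 52 → 26 → 13 → 40 → 20 → 10 → 5 → 16 → 8 → 4 → 2 → 1
Total steps = 101

101 steps


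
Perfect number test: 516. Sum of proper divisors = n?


Proper divisors of 516: 1, 2, 3, 4, 6, 12, 43, 86, 129, 172, 258
Sum = 1 + 2 + 3 + 4 + 6 + 12 + 43 + 86 + 129 + 172 + 258 = 716

No, 516 is not perfect (716 ≠ 516)


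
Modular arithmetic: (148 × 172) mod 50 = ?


148 × 172 = 25456
25456 mod 50 = 6


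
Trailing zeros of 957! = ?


floor(957/5) = 191
floor(957/25) = 38
floor(957/125) = 7
floor(957/625) = 1
Total = 237

237 trailing zeros


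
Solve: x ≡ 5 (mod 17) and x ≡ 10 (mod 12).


M = 17*12 = 204
M1 = M/17 = 12, M2 = M/12 = 17
M1^(-1) mod 17 = 10, M2^(-1) mod 12 = 5
x = 5*12*10 + 10*17*5 = 1450
1450 mod 204 = 22
Check: 22 mod 17 = 5 ✓, 22 mod 12 = 10 ✓

x ≡ 22 (mod 204)


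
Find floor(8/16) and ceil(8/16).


8/16 = 0.5000
floor = 0
ceil = 1

floor = 0, ceil = 1


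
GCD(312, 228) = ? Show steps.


312 = 1 * 228 + 84
228 = 2 * 84 + 60
84 = 1 * 60 + 24
60 = 2 * 24 + 12
24 = 2 * 12 + 0
GCD = 12


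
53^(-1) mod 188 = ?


Use the extended Euclidean algorithm on (188, 53); each row r = 188*s + 53*t:
r=188, s=1, t=0
r=53, s=0, t=1
q=3: r=29, s=1, t=-3   [188*(1) + 53*(-3) = 29]
q=1: r=24, s=-1, t=4   [188*(-1) + 53*(4) = 24]
q=1: r=5, s=2, t=-7   [188*(2) + 53*(-7) = 5]
q=4: r=4, s=-9, t=32   [188*(-9) + 53*(32) = 4]
q=1: r=1, s=11, t=-39   [188*(11) + 53*(-39) = 1]
q=4: r=0, s=-53, t=188   [188*(-53) + 53*(188) = 0]
GCD = 1 with t = -39, so 53*(-39) ≡ 1 (mod 188)
Inverse = -39 mod 188 = 149
Check: 53 * 149 = 7897 ≡ 1 (mod 188)

53^(-1) ≡ 149 (mod 188)


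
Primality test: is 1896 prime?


1896 / 2 = 948 (exact division)
1896 is NOT prime.

No, 1896 is not prime


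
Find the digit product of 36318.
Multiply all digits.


3 × 6 × 3 × 1 × 8 = 432


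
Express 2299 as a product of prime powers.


2299 / 11 = 209
209 / 11 = 19
19 / 19 = 1
2299 = 11^2 × 19


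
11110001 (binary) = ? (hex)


11110001 (base 2) = 241 (decimal)
241 (decimal) = F1 (base 16)


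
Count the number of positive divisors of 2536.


2536 = 2^3 × 317^1
d(2536) = (3+1) × (1+1) = 8

8 divisors


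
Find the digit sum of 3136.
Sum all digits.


3 + 1 + 3 + 6 = 13


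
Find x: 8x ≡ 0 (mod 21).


GCD(8, 21) = 1, unique solution
a^(-1) mod 21 = 8
x = 8 * 0 mod 21 = 0

x ≡ 0 (mod 21)


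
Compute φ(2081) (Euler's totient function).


2081 = 2081
Prime factors: 2081
φ(2081) = 2081 × (1-1/2081)
= 2081 × 2080/2081 = 2080

φ(2081) = 2080


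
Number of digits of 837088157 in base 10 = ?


837088157 has 9 digits in base 10
floor(log10(837088157)) + 1 = floor(8.9228) + 1 = 9

9 digits (base 10)


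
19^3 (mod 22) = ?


19^1 mod 22 = 19
19^2 mod 22 = 9
19^3 mod 22 = 17


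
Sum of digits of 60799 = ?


6 + 0 + 7 + 9 + 9 = 31


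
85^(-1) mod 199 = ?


Use the extended Euclidean algorithm on (199, 85); each row r = 199*s + 85*t:
r=199, s=1, t=0
r=85, s=0, t=1
q=2: r=29, s=1, t=-2   [199*(1) + 85*(-2) = 29]
q=2: r=27, s=-2, t=5   [199*(-2) + 85*(5) = 27]
q=1: r=2, s=3, t=-7   [199*(3) + 85*(-7) = 2]
q=13: r=1, s=-41, t=96   [199*(-41) + 85*(96) = 1]
q=2: r=0, s=85, t=-199   [199*(85) + 85*(-199) = 0]
GCD = 1 with t = 96, so 85*(96) ≡ 1 (mod 199)
Inverse = 96 mod 199 = 96
Check: 85 * 96 = 8160 ≡ 1 (mod 199)

85^(-1) ≡ 96 (mod 199)
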